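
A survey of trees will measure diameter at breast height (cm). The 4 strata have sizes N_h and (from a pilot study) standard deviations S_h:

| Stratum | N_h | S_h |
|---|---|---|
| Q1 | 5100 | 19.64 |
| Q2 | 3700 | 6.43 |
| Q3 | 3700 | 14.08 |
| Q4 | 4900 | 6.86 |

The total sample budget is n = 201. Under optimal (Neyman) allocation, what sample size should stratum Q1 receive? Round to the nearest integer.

Neyman allocation: n_h = n · N_h S_h / Σ N_i S_i, with n = 201.
  stratum Q1: N_h·S_h = 5100·19.64 = 100164.00
  stratum Q2: N_h·S_h = 3700·6.43 = 23791.00
  stratum Q3: N_h·S_h = 3700·14.08 = 52096.00
  stratum Q4: N_h·S_h = 4900·6.86 = 33614.00
Σ N_h S_h = 209665.00
n for stratum Q1 = 201·100164.00/209665.00 = 96.024 → 96

96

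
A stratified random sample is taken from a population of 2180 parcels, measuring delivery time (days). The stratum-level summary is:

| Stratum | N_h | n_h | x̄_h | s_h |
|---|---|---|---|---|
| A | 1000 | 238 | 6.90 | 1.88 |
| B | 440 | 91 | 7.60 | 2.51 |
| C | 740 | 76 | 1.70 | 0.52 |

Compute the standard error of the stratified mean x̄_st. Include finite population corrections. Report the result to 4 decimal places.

V̂(x̄_st) = Σ W_h² (1 − n_h/N_h) s_h²/n_h, with W_h = N_h/N and N = 2180:
  stratum A: (1000/2180)²·(1 − 238/1000)·1.88²/238 = 0.00238112
  stratum B: (440/2180)²·(1 − 91/440)·2.51²/91 = 0.00223703
  stratum C: (740/2180)²·(1 − 76/740)·0.52²/76 = 0.000367858
V̂(x̄_st) = 0.004986
SE(x̄_st) = √0.004986 = 0.0706116

SE(x̄_st) ≈ 0.0706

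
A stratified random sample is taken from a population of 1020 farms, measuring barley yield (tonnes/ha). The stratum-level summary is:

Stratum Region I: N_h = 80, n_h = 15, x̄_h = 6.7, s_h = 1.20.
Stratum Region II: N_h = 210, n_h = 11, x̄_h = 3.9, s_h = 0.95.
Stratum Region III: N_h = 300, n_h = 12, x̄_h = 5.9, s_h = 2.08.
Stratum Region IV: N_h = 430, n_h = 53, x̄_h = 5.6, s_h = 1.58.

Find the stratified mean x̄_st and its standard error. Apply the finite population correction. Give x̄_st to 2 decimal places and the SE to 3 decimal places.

x̄_st ≈ 5.42, SE ≈ 0.203

x̄_st = Σ W_h x̄_h = (80·6.7 + 210·3.9 + 300·5.9 + 430·5.6)/1020 = 5.42451
V̂(x̄_st) = Σ W_h² (1 − n_h/N_h) s_h²/n_h, with W_h = N_h/N and N = 1020:
  stratum Region I: (80/1020)²·(1 − 15/80)·1.20²/15 = 0.000479815
  stratum Region II: (210/1020)²·(1 − 11/210)·0.95²/11 = 0.00329554
  stratum Region III: (300/1020)²·(1 − 12/300)·2.08²/12 = 0.0299405
  stratum Region IV: (430/1020)²·(1 − 53/430)·1.58²/53 = 0.00733918
V̂(x̄_st) = 0.041055
SE(x̄_st) = √0.041055 = 0.20262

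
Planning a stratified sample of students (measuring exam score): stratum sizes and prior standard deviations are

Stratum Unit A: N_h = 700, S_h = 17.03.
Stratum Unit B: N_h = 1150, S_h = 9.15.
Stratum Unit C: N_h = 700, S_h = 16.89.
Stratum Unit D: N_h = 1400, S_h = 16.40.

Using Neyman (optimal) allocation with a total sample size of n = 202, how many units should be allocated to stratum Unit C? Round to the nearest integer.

Neyman allocation: n_h = n · N_h S_h / Σ N_i S_i, with n = 202.
  stratum Unit A: N_h·S_h = 700·17.03 = 11921.00
  stratum Unit B: N_h·S_h = 1150·9.15 = 10522.50
  stratum Unit C: N_h·S_h = 700·16.89 = 11823.00
  stratum Unit D: N_h·S_h = 1400·16.40 = 22960.00
Σ N_h S_h = 57226.50
n for stratum Unit C = 202·11823.00/57226.50 = 41.733 → 42

42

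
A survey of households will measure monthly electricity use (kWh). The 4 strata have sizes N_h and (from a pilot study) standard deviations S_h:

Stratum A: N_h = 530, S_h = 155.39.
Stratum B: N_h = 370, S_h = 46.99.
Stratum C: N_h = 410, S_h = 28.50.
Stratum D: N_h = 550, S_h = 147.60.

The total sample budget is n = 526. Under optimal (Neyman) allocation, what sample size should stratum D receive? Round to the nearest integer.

222

Neyman allocation: n_h = n · N_h S_h / Σ N_i S_i, with n = 526.
  stratum A: N_h·S_h = 530·155.39 = 82356.70
  stratum B: N_h·S_h = 370·46.99 = 17386.30
  stratum C: N_h·S_h = 410·28.50 = 11685.00
  stratum D: N_h·S_h = 550·147.60 = 81180.00
Σ N_h S_h = 192608.00
n for stratum D = 526·81180.00/192608.00 = 221.697 → 222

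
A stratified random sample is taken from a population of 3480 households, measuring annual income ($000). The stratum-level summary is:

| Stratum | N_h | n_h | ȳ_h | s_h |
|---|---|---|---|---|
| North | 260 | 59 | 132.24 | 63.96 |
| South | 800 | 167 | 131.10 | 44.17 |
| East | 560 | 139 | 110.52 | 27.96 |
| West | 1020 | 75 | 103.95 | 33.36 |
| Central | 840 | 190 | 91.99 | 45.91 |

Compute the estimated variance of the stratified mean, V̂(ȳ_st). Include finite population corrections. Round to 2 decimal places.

V̂(ȳ_st) ≈ 2.58

V̂(ȳ_st) = Σ W_h² (1 − n_h/N_h) s_h²/n_h, with W_h = N_h/N and N = 3480:
  stratum North: (260/3480)²·(1 − 59/260)·63.96²/59 = 0.29921
  stratum South: (800/3480)²·(1 − 167/800)·44.17²/167 = 0.48851
  stratum East: (560/3480)²·(1 − 139/560)·27.96²/139 = 0.109489
  stratum West: (1020/3480)²·(1 − 75/1020)·33.36²/75 = 1.18104
  stratum Central: (840/3480)²·(1 − 190/840)·45.91²/190 = 0.500144
V̂(ȳ_st) = 2.57839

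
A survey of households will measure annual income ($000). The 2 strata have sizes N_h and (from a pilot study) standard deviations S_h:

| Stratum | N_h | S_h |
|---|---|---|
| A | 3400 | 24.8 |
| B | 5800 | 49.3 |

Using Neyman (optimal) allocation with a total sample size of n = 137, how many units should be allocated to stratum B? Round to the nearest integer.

Neyman allocation: n_h = n · N_h S_h / Σ N_i S_i, with n = 137.
  stratum A: N_h·S_h = 3400·24.8 = 84320.00
  stratum B: N_h·S_h = 5800·49.3 = 285940.00
Σ N_h S_h = 370260.00
n for stratum B = 137·285940.00/370260.00 = 105.801 → 106

106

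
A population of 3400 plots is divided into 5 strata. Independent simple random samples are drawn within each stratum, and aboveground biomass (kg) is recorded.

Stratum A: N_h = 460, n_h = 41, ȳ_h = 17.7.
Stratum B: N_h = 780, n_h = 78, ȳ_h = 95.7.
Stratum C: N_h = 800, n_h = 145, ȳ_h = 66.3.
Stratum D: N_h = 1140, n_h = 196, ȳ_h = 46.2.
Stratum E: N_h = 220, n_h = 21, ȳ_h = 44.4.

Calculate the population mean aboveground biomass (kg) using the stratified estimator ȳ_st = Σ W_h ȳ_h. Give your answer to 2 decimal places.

ȳ_st ≈ 58.31

N = Σ N_h = 3400. Stratum weights W_h = N_h/N.
ȳ_st = (460·17.7 + 780·95.7 + 800·66.3 + 1140·46.2 + 220·44.4) / 3400 = 58.3129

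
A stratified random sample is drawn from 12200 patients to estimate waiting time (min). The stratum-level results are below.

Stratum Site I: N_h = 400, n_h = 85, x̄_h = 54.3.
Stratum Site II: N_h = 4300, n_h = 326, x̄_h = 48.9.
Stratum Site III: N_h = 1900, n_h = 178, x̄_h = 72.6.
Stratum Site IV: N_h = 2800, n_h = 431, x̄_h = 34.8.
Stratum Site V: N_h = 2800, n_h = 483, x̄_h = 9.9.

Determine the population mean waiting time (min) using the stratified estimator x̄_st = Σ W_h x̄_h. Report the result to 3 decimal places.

x̄_st ≈ 40.581

N = Σ N_h = 12200. Stratum weights W_h = N_h/N.
x̄_st = (400·54.3 + 4300·48.9 + 1900·72.6 + 2800·34.8 + 2800·9.9) / 12200 = 40.58115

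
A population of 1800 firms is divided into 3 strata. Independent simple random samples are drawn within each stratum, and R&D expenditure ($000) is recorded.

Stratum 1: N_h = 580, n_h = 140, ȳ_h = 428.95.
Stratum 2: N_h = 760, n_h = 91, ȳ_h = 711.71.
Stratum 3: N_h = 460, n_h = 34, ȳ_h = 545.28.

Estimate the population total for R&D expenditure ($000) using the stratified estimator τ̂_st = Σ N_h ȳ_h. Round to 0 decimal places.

τ̂_st = Σ N_h ȳ_h = 580·428.95 + 760·711.71 + 460·545.28 = 1040519

τ̂_st ≈ 1040519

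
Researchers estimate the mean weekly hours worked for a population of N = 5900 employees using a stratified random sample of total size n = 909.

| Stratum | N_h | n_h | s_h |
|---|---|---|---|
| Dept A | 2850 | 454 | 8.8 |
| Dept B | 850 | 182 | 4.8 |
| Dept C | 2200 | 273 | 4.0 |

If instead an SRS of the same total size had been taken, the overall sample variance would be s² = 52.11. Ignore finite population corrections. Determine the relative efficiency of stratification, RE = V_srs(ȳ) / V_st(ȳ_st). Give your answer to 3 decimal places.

V̂(ȳ_st) = Σ W_h² s_h²/n_h, with W_h = N_h/N and N = 5900:
  stratum Dept A: (2850/5900)²·8.8²/454 = 0.0398011
  stratum Dept B: (850/5900)²·4.8²/182 = 0.00262751
  stratum Dept C: (2200/5900)²·4.0²/273 = 0.00814889
V_st = 0.0505775
V_srs = s²/n = 52.11/909 = 0.0573267
Relative efficiency = V_srs / V_st = 0.0573267/0.0505775 = 1.1334

RE ≈ 1.133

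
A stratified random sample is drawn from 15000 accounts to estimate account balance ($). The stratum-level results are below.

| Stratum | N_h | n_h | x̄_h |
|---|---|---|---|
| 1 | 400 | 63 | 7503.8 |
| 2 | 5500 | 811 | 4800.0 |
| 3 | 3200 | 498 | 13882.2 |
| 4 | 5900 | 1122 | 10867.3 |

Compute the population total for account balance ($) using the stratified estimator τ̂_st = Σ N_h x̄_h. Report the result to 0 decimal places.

τ̂_st ≈ 137941630

τ̂_st = Σ N_h x̄_h = 400·7503.8 + 5500·4800.0 + 3200·13882.2 + 5900·10867.3 = 137941630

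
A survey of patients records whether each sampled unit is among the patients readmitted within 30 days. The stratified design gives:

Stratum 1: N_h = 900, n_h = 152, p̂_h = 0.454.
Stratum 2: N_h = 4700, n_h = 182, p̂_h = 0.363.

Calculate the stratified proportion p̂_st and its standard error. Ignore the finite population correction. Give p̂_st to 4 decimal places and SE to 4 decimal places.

N = 5600; stratum weights W_h = N_h/N.
p̂_st = Σ W_h p̂_h = (900·0.454 + 4700·0.363)/5600 = 0.37762
V̂(p̂_st) = Σ W_h² p̂_h(1−p̂_h)/(n_h−1):
  stratum 1: (900/5600)²·0.454·0.546/151 = 4.24014e-05
  stratum 2: (4700/5600)²·0.363·0.637/181 = 0.000899885
V̂(p̂_st) = 0.000942287; SE = √V̂ = 0.0306967

p̂_st ≈ 0.3776, SE ≈ 0.0307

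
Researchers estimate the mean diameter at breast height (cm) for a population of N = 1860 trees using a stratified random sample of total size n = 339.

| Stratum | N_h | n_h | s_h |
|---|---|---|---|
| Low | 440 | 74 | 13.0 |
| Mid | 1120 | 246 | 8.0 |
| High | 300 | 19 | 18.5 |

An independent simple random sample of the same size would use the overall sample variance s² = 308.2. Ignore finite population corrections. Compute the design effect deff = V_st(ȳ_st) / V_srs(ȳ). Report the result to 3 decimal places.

deff ≈ 0.760

V̂(ȳ_st) = Σ W_h² s_h²/n_h, with W_h = N_h/N and N = 1860:
  stratum Low: (440/1860)²·13.0²/74 = 0.127801
  stratum Mid: (1120/1860)²·8.0²/246 = 0.0943311
  stratum High: (300/1860)²·18.5²/19 = 0.468605
V_st = 0.690737
V_srs = s²/n = 308.2/339 = 0.909145
deff = V_st / V_srs = 0.690737/0.909145 = 0.7598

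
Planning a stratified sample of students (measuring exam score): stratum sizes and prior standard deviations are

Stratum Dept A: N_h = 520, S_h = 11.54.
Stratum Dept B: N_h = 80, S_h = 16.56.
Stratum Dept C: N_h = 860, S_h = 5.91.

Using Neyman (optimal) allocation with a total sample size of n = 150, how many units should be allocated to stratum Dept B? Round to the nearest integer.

16

Neyman allocation: n_h = n · N_h S_h / Σ N_i S_i, with n = 150.
  stratum Dept A: N_h·S_h = 520·11.54 = 6000.80
  stratum Dept B: N_h·S_h = 80·16.56 = 1324.80
  stratum Dept C: N_h·S_h = 860·5.91 = 5082.60
Σ N_h S_h = 12408.20
n for stratum Dept B = 150·1324.80/12408.20 = 16.015 → 16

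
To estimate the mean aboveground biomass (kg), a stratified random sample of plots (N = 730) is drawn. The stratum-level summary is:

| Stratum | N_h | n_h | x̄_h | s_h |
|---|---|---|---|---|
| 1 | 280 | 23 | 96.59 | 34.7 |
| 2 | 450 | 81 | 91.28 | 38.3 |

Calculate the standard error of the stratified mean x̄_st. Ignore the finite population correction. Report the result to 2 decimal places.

SE(x̄_st) ≈ 3.82

V̂(x̄_st) = Σ W_h² s_h²/n_h, with W_h = N_h/N and N = 730:
  stratum 1: (280/730)²·34.7²/23 = 7.70196
  stratum 2: (450/730)²·38.3²/81 = 6.88164
V̂(x̄_st) = 14.5836
SE(x̄_st) = √14.5836 = 3.81885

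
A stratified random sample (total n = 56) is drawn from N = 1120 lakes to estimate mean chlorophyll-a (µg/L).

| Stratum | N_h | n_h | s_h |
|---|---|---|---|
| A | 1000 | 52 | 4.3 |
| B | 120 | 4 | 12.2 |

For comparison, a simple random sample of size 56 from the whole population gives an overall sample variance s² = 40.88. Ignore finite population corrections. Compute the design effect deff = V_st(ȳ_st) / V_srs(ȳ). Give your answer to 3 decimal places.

deff ≈ 0.973

V̂(ȳ_st) = Σ W_h² s_h²/n_h, with W_h = N_h/N and N = 1120:
  stratum A: (1000/1120)²·4.3²/52 = 0.283464
  stratum B: (120/1120)²·12.2²/4 = 0.427156
V_st = 0.710619
V_srs = s²/n = 40.88/56 = 0.73
deff = V_st / V_srs = 0.710619/0.73 = 0.9735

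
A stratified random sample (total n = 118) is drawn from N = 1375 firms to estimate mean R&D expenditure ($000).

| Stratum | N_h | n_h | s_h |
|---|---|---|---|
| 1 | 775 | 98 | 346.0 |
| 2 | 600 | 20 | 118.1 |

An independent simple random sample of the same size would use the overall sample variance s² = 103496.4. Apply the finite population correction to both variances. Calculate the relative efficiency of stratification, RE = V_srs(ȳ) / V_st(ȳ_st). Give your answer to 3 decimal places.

V̂(ȳ_st) = Σ W_h² (1 − n_h/N_h) s_h²/n_h, with W_h = N_h/N and N = 1375:
  stratum 1: (775/1375)²·(1 − 98/775)·346.0²/98 = 339.009
  stratum 2: (600/1375)²·(1 − 20/600)·118.1²/20 = 128.364
V_st = 467.373
V_srs = (1 − 118/1375)·103496.4/118 = 801.818
Relative efficiency = V_srs / V_st = 801.818/467.373 = 1.7156

RE ≈ 1.716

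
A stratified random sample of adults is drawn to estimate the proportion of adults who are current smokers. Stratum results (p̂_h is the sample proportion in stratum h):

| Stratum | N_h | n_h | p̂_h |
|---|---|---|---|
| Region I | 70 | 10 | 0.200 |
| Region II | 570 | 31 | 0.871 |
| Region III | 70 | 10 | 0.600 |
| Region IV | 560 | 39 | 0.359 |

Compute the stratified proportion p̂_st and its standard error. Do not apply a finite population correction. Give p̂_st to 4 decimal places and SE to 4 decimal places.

p̂_st ≈ 0.5933, SE ≈ 0.0455

N = 1270; stratum weights W_h = N_h/N.
p̂_st = Σ W_h p̂_h = (70·0.200 + 570·0.871 + 70·0.600 + 560·0.359)/1270 = 0.59331
V̂(p̂_st) = Σ W_h² p̂_h(1−p̂_h)/(n_h−1):
  stratum Region I: (70/1270)²·0.200·0.800/9 = 5.4009e-05
  stratum Region II: (570/1270)²·0.871·0.129/30 = 0.000754447
  stratum Region III: (70/1270)²·0.600·0.400/9 = 8.10135e-05
  stratum Region IV: (560/1270)²·0.359·0.641/38 = 0.00117744
V̂(p̂_st) = 0.00206691; SE = √V̂ = 0.0454632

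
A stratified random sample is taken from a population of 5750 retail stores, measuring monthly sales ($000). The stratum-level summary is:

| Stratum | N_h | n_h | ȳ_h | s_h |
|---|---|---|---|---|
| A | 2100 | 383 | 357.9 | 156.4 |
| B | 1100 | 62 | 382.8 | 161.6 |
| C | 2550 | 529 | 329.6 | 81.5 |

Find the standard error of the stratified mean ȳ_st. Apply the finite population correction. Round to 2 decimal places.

V̂(ȳ_st) = Σ W_h² (1 − n_h/N_h) s_h²/n_h, with W_h = N_h/N and N = 5750:
  stratum A: (2100/5750)²·(1 − 383/2100)·156.4²/383 = 6.96512
  stratum B: (1100/5750)²·(1 − 62/1100)·161.6²/62 = 14.5461
  stratum C: (2550/5750)²·(1 − 529/2550)·81.5²/529 = 1.95718
V̂(ȳ_st) = 23.4684
SE(ȳ_st) = √23.4684 = 4.84442

SE(ȳ_st) ≈ 4.84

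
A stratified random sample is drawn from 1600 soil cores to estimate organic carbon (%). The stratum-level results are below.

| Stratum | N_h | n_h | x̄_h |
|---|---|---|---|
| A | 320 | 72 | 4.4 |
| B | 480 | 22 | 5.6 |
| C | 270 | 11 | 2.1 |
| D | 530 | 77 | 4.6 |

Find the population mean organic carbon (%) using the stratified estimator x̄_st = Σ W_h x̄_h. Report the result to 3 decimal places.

N = Σ N_h = 1600. Stratum weights W_h = N_h/N.
x̄_st = (320·4.4 + 480·5.6 + 270·2.1 + 530·4.6) / 1600 = 4.43813

x̄_st ≈ 4.438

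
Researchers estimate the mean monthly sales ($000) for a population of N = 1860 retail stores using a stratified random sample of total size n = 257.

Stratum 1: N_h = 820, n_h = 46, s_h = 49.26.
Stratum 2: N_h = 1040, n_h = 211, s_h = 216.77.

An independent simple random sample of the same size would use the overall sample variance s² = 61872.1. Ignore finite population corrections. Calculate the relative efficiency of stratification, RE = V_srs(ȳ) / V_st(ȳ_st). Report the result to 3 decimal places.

RE ≈ 3.014

V̂(ȳ_st) = Σ W_h² s_h²/n_h, with W_h = N_h/N and N = 1860:
  stratum 1: (820/1860)²·49.26²/46 = 10.2526
  stratum 2: (1040/1860)²·216.77²/211 = 69.6236
V_st = 79.8762
V_srs = s²/n = 61872.1/257 = 240.747
Relative efficiency = V_srs / V_st = 240.747/79.8762 = 3.0140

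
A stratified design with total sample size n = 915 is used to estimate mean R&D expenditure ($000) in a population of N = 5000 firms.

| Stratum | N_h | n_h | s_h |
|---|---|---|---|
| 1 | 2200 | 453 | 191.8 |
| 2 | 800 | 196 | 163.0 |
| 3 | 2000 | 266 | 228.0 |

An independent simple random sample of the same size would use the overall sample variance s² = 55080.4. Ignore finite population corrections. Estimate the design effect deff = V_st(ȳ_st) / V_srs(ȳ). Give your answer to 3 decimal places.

V̂(ȳ_st) = Σ W_h² s_h²/n_h, with W_h = N_h/N and N = 5000:
  stratum 1: (2200/5000)²·191.8²/453 = 15.7219
  stratum 2: (800/5000)²·163.0²/196 = 3.47024
  stratum 3: (2000/5000)²·228.0²/266 = 31.2686
V_st = 50.4607
V_srs = s²/n = 55080.4/915 = 60.1972
deff = V_st / V_srs = 50.4607/60.1972 = 0.8383

deff ≈ 0.838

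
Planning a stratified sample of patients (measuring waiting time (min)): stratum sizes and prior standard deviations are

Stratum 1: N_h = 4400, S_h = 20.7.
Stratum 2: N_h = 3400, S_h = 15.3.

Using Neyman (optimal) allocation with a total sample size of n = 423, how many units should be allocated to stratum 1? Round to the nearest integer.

Neyman allocation: n_h = n · N_h S_h / Σ N_i S_i, with n = 423.
  stratum 1: N_h·S_h = 4400·20.7 = 91080.00
  stratum 2: N_h·S_h = 3400·15.3 = 52020.00
Σ N_h S_h = 143100.00
n for stratum 1 = 423·91080.00/143100.00 = 269.230 → 269

269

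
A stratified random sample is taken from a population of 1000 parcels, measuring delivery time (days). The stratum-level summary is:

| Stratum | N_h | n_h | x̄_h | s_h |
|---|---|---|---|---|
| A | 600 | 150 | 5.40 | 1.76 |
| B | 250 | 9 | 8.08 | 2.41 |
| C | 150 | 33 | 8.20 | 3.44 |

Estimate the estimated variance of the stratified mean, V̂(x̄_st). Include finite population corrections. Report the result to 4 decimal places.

V̂(x̄_st) = Σ W_h² (1 − n_h/N_h) s_h²/n_h, with W_h = N_h/N and N = 1000:
  stratum A: (600/1000)²·(1 − 150/600)·1.76²/150 = 0.00557568
  stratum B: (250/1000)²·(1 − 9/250)·2.41²/9 = 0.038882
  stratum C: (150/1000)²·(1 − 33/150)·3.44²/33 = 0.00629332
V̂(x̄_st) = 0.050751

V̂(x̄_st) ≈ 0.0508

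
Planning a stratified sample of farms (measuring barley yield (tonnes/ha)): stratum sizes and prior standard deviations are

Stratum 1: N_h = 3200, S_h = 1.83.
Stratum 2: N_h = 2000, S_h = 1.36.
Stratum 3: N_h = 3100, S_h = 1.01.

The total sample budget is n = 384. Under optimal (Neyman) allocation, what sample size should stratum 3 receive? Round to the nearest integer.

Neyman allocation: n_h = n · N_h S_h / Σ N_i S_i, with n = 384.
  stratum 1: N_h·S_h = 3200·1.83 = 5856.00
  stratum 2: N_h·S_h = 2000·1.36 = 2720.00
  stratum 3: N_h·S_h = 3100·1.01 = 3131.00
Σ N_h S_h = 11707.00
n for stratum 3 = 384·3131.00/11707.00 = 102.700 → 103

103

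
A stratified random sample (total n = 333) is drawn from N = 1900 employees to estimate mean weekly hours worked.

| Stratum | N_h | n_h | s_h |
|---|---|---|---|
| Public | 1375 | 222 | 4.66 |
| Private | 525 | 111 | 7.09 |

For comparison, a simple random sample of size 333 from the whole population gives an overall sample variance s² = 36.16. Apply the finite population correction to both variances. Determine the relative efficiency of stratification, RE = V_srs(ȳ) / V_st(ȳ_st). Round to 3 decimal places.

RE ≈ 1.275

V̂(ȳ_st) = Σ W_h² (1 − n_h/N_h) s_h²/n_h, with W_h = N_h/N and N = 1900:
  stratum Public: (1375/1900)²·(1 − 222/1375)·4.66²/222 = 0.042958
  stratum Private: (525/1900)²·(1 − 111/525)·7.09²/111 = 0.027266
V_st = 0.070224
V_srs = (1 − 333/1900)·36.16/333 = 0.089557
Relative efficiency = V_srs / V_st = 0.089557/0.070224 = 1.2753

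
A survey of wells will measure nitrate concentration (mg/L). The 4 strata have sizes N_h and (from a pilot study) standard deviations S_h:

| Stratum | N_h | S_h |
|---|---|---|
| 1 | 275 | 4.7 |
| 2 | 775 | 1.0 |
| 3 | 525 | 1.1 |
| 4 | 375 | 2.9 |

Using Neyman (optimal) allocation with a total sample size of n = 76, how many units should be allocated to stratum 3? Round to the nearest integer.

12

Neyman allocation: n_h = n · N_h S_h / Σ N_i S_i, with n = 76.
  stratum 1: N_h·S_h = 275·4.7 = 1292.50
  stratum 2: N_h·S_h = 775·1.0 = 775.00
  stratum 3: N_h·S_h = 525·1.1 = 577.50
  stratum 4: N_h·S_h = 375·2.9 = 1087.50
Σ N_h S_h = 3732.50
n for stratum 3 = 76·577.50/3732.50 = 11.759 → 12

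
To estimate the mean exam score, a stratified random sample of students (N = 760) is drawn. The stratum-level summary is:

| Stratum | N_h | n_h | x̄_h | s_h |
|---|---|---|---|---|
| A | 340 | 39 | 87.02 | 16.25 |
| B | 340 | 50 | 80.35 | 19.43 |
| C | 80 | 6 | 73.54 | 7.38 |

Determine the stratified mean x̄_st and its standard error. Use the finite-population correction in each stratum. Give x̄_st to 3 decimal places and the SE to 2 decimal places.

x̄_st ≈ 82.617, SE ≈ 1.61

x̄_st = Σ W_h x̄_h = (340·87.02 + 340·80.35 + 80·73.54)/760 = 82.61711
V̂(x̄_st) = Σ W_h² (1 − n_h/N_h) s_h²/n_h, with W_h = N_h/N and N = 760:
  stratum A: (340/760)²·(1 − 39/340)·16.25²/39 = 1.19967
  stratum B: (340/760)²·(1 − 50/340)·19.43²/50 = 1.28892
  stratum C: (80/760)²·(1 − 6/80)·7.38²/6 = 0.0930371
V̂(x̄_st) = 2.58162
SE(x̄_st) = √2.58162 = 1.60674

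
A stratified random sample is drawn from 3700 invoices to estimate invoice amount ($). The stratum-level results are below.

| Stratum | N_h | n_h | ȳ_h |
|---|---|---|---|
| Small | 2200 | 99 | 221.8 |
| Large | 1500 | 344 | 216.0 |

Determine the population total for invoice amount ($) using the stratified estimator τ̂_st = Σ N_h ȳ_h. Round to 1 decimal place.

τ̂_st = Σ N_h ȳ_h = 2200·221.8 + 1500·216.0 = 811960.0

τ̂_st ≈ 811960.0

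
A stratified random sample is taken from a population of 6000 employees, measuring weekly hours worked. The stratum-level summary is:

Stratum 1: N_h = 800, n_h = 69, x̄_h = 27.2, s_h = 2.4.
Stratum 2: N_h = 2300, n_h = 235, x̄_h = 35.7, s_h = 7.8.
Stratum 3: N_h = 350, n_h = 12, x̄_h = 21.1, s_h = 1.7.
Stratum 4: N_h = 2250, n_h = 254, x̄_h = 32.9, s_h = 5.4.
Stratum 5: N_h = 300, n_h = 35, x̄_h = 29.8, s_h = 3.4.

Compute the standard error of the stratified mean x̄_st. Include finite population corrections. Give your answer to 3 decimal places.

V̂(x̄_st) = Σ W_h² (1 − n_h/N_h) s_h²/n_h, with W_h = N_h/N and N = 6000:
  stratum 1: (800/6000)²·(1 − 69/800)·2.4²/69 = 0.00135606
  stratum 2: (2300/6000)²·(1 − 235/2300)·7.8²/235 = 0.034156
  stratum 3: (350/6000)²·(1 − 12/350)·1.7²/12 = 0.000791405
  stratum 4: (2250/6000)²·(1 − 254/2250)·5.4²/254 = 0.0143217
  stratum 5: (300/6000)²·(1 − 35/300)·3.4²/35 = 0.000729381
V̂(x̄_st) = 0.0513545
SE(x̄_st) = √0.0513545 = 0.226615

SE(x̄_st) ≈ 0.227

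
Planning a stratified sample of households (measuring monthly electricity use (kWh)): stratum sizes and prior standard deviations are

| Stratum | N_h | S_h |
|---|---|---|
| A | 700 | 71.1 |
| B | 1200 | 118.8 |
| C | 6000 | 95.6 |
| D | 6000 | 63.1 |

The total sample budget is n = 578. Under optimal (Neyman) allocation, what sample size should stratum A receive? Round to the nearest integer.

Neyman allocation: n_h = n · N_h S_h / Σ N_i S_i, with n = 578.
  stratum A: N_h·S_h = 700·71.1 = 49770.00
  stratum B: N_h·S_h = 1200·118.8 = 142560.00
  stratum C: N_h·S_h = 6000·95.6 = 573600.00
  stratum D: N_h·S_h = 6000·63.1 = 378600.00
Σ N_h S_h = 1144530.00
n for stratum A = 578·49770.00/1144530.00 = 25.134 → 25

25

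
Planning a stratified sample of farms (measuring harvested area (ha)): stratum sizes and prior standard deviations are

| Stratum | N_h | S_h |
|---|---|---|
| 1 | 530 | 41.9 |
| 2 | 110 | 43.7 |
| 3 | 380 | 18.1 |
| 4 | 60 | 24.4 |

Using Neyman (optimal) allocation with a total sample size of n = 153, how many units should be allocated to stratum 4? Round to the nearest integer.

Neyman allocation: n_h = n · N_h S_h / Σ N_i S_i, with n = 153.
  stratum 1: N_h·S_h = 530·41.9 = 22207.00
  stratum 2: N_h·S_h = 110·43.7 = 4807.00
  stratum 3: N_h·S_h = 380·18.1 = 6878.00
  stratum 4: N_h·S_h = 60·24.4 = 1464.00
Σ N_h S_h = 35356.00
n for stratum 4 = 153·1464.00/35356.00 = 6.335 → 6

6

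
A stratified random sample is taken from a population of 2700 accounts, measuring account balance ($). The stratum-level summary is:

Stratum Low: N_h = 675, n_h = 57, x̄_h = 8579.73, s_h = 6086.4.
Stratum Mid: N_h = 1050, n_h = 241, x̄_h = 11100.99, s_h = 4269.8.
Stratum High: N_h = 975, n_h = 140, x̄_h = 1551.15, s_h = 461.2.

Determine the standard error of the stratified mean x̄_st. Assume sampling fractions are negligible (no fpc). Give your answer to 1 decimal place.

V̂(x̄_st) = Σ W_h² s_h²/n_h, with W_h = N_h/N and N = 2700:
  stratum Low: (675/2700)²·6086.4²/57 = 40618.7
  stratum Mid: (1050/2700)²·4269.8²/241 = 11440.6
  stratum High: (975/2700)²·461.2²/140 = 198.122
V̂(x̄_st) = 52257.4
SE(x̄_st) = √52257.4 = 228.599

SE(x̄_st) ≈ 228.6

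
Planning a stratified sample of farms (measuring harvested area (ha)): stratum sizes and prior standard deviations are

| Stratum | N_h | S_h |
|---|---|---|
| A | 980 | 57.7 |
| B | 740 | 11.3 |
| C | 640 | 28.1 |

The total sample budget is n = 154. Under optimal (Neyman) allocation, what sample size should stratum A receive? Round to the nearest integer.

Neyman allocation: n_h = n · N_h S_h / Σ N_i S_i, with n = 154.
  stratum A: N_h·S_h = 980·57.7 = 56546.00
  stratum B: N_h·S_h = 740·11.3 = 8362.00
  stratum C: N_h·S_h = 640·28.1 = 17984.00
Σ N_h S_h = 82892.00
n for stratum A = 154·56546.00/82892.00 = 105.053 → 105

105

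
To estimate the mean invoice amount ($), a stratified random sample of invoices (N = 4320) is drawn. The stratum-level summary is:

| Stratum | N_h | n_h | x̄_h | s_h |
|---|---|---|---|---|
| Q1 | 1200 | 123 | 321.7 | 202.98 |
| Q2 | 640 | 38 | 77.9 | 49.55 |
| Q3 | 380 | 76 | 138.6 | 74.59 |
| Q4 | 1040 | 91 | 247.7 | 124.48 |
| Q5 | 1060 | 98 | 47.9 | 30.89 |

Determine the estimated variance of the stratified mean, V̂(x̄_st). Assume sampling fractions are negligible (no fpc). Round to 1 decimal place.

V̂(x̄_st) ≈ 38.3

V̂(x̄_st) = Σ W_h² s_h²/n_h, with W_h = N_h/N and N = 4320:
  stratum Q1: (1200/4320)²·202.98²/123 = 25.8462
  stratum Q2: (640/4320)²·49.55²/38 = 1.41807
  stratum Q3: (380/4320)²·74.59²/76 = 0.566431
  stratum Q4: (1040/4320)²·124.48²/91 = 9.86863
  stratum Q5: (1060/4320)²·30.89²/98 = 0.586211
V̂(x̄_st) = 38.2855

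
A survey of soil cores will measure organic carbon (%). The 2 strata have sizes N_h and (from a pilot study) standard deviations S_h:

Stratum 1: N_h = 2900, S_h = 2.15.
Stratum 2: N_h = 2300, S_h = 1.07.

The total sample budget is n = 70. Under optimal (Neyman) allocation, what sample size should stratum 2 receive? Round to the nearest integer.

Neyman allocation: n_h = n · N_h S_h / Σ N_i S_i, with n = 70.
  stratum 1: N_h·S_h = 2900·2.15 = 6235.00
  stratum 2: N_h·S_h = 2300·1.07 = 2461.00
Σ N_h S_h = 8696.00
n for stratum 2 = 70·2461.00/8696.00 = 19.810 → 20

20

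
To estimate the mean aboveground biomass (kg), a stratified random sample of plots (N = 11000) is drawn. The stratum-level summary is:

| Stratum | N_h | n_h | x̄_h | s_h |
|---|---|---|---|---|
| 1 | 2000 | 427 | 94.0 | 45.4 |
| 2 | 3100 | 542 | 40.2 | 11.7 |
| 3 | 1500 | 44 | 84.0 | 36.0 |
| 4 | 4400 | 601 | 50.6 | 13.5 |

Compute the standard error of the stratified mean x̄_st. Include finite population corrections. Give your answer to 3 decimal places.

V̂(x̄_st) = Σ W_h² (1 − n_h/N_h) s_h²/n_h, with W_h = N_h/N and N = 11000:
  stratum 1: (2000/11000)²·(1 − 427/2000)·45.4²/427 = 0.125504
  stratum 2: (3100/11000)²·(1 − 542/3100)·11.7²/542 = 0.016552
  stratum 3: (1500/11000)²·(1 − 44/1500)·36.0²/44 = 0.531642
  stratum 4: (4400/11000)²·(1 − 601/4400)·13.5²/601 = 0.0418919
V̂(x̄_st) = 0.71559
SE(x̄_st) = √0.71559 = 0.845926

SE(x̄_st) ≈ 0.846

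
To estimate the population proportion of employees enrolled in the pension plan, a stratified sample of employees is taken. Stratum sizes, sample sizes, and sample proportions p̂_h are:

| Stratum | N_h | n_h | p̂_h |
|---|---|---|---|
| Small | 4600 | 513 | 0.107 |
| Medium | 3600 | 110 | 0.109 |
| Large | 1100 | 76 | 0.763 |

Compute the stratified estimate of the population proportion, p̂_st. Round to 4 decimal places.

p̂_st ≈ 0.1854

N = 9300; stratum weights W_h = N_h/N.
p̂_st = Σ W_h p̂_h = (4600·0.107 + 3600·0.109 + 1100·0.763)/9300 = 0.18537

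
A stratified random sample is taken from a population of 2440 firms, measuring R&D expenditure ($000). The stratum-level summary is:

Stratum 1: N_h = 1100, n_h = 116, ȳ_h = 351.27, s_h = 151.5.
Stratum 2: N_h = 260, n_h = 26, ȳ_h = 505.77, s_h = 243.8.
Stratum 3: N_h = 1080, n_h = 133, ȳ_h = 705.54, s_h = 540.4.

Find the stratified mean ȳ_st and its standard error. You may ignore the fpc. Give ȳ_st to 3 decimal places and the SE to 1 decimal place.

ȳ_st = Σ W_h ȳ_h = (1100·351.27 + 260·505.77 + 1080·705.54)/2440 = 524.54115
V̂(ȳ_st) = Σ W_h² s_h²/n_h, with W_h = N_h/N and N = 2440:
  stratum 1: (1100/2440)²·151.5²/116 = 40.2136
  stratum 2: (260/2440)²·243.8²/26 = 25.9574
  stratum 3: (1080/2440)²·540.4²/133 = 430.177
V̂(ȳ_st) = 496.348
SE(ȳ_st) = √496.348 = 22.2789

ȳ_st ≈ 524.541, SE ≈ 22.3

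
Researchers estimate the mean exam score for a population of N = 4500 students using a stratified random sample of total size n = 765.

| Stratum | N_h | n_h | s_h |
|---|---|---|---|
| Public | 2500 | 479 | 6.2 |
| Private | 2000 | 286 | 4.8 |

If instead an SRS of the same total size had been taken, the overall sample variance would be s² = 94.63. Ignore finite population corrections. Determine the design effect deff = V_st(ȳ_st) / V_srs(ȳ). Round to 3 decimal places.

deff ≈ 0.329

V̂(ȳ_st) = Σ W_h² s_h²/n_h, with W_h = N_h/N and N = 4500:
  stratum Public: (2500/4500)²·6.2²/479 = 0.0247687
  stratum Private: (2000/4500)²·4.8²/286 = 0.015913
V_st = 0.0406817
V_srs = s²/n = 94.63/765 = 0.123699
deff = V_st / V_srs = 0.0406817/0.123699 = 0.3289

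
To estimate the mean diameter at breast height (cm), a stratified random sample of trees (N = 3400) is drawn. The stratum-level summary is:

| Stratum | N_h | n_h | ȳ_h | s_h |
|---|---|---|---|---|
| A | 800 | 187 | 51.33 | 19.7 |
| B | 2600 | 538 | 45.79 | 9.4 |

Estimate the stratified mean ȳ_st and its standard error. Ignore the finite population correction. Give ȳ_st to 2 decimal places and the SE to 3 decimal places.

ȳ_st = Σ W_h ȳ_h = (800·51.33 + 2600·45.79)/3400 = 47.09353
V̂(ȳ_st) = Σ W_h² s_h²/n_h, with W_h = N_h/N and N = 3400:
  stratum A: (800/3400)²·19.7²/187 = 0.114898
  stratum B: (2600/3400)²·9.4²/538 = 0.0960422
V̂(ȳ_st) = 0.21094
SE(ȳ_st) = √0.21094 = 0.459282

ȳ_st ≈ 47.09, SE ≈ 0.459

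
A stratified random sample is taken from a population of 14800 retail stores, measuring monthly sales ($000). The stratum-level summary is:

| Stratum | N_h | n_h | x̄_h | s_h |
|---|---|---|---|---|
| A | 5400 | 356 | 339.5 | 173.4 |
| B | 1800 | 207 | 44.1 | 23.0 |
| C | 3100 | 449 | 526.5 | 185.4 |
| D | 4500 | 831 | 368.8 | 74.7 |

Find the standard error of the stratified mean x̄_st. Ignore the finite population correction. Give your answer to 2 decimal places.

SE(x̄_st) ≈ 3.91

V̂(x̄_st) = Σ W_h² s_h²/n_h, with W_h = N_h/N and N = 14800:
  stratum A: (5400/14800)²·173.4²/356 = 11.2438
  stratum B: (1800/14800)²·23.0²/207 = 0.0378013
  stratum C: (3100/14800)²·185.4²/449 = 3.35871
  stratum D: (4500/14800)²·74.7²/831 = 0.620786
V̂(x̄_st) = 15.2611
SE(x̄_st) = √15.2611 = 3.90654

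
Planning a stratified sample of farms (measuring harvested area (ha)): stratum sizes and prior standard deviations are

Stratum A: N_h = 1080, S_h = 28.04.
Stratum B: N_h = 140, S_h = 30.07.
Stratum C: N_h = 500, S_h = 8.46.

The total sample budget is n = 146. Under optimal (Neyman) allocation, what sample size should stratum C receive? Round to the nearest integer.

Neyman allocation: n_h = n · N_h S_h / Σ N_i S_i, with n = 146.
  stratum A: N_h·S_h = 1080·28.04 = 30283.20
  stratum B: N_h·S_h = 140·30.07 = 4209.80
  stratum C: N_h·S_h = 500·8.46 = 4230.00
Σ N_h S_h = 38723.00
n for stratum C = 146·4230.00/38723.00 = 15.949 → 16

16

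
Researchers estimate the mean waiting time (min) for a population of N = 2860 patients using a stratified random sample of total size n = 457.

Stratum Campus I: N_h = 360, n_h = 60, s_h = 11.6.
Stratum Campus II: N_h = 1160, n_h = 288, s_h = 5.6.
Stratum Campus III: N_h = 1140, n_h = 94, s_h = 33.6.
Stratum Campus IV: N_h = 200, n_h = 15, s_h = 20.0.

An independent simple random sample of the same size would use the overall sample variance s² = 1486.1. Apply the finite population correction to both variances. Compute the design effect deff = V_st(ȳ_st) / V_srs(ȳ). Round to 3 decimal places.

V̂(ȳ_st) = Σ W_h² (1 − n_h/N_h) s_h²/n_h, with W_h = N_h/N and N = 2860:
  stratum Campus I: (360/2860)²·(1 − 60/360)·11.6²/60 = 0.0296112
  stratum Campus II: (1160/2860)²·(1 − 288/1160)·5.6²/288 = 0.0134656
  stratum Campus III: (1140/2860)²·(1 − 94/1140)·33.6²/94 = 1.75088
  stratum Campus IV: (200/2860)²·(1 − 15/200)·20.0²/15 = 0.120625
V_st = 1.91458
V_srs = (1 − 457/2860)·1486.1/457 = 2.73224
deff = V_st / V_srs = 1.91458/2.73224 = 0.7007

deff ≈ 0.701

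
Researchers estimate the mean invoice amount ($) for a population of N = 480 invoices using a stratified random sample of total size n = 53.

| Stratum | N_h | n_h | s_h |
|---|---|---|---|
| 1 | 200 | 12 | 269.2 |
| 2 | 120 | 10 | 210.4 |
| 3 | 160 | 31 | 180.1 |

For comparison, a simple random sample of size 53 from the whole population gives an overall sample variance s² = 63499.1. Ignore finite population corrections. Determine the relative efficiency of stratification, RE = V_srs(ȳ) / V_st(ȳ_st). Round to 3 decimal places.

RE ≈ 0.831

V̂(ȳ_st) = Σ W_h² s_h²/n_h, with W_h = N_h/N and N = 480:
  stratum 1: (200/480)²·269.2²/12 = 1048.45
  stratum 2: (120/480)²·210.4²/10 = 276.676
  stratum 3: (160/480)²·180.1²/31 = 116.258
V_st = 1441.38
V_srs = s²/n = 63499.1/53 = 1198.1
Relative efficiency = V_srs / V_st = 1198.1/1441.38 = 0.8312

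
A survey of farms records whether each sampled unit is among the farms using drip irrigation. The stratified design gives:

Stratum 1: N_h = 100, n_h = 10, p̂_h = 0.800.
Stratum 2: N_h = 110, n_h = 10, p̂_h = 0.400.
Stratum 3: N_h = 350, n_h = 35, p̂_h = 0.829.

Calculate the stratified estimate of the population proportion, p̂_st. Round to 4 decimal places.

p̂_st ≈ 0.7396

N = 560; stratum weights W_h = N_h/N.
p̂_st = Σ W_h p̂_h = (100·0.800 + 110·0.400 + 350·0.829)/560 = 0.73955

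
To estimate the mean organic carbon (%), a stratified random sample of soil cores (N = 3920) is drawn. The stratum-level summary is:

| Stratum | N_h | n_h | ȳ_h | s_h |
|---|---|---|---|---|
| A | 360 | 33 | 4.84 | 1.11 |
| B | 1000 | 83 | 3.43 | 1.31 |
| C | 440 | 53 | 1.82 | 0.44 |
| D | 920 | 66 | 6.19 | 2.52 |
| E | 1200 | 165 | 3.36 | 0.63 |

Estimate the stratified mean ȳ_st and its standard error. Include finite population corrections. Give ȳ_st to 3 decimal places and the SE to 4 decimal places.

ȳ_st ≈ 4.005, SE ≈ 0.0817

ȳ_st = Σ W_h ȳ_h = (360·4.84 + 1000·3.43 + 440·1.82 + 920·6.19 + 1200·3.36)/3920 = 4.00510
V̂(ȳ_st) = Σ W_h² (1 − n_h/N_h) s_h²/n_h, with W_h = N_h/N and N = 3920:
  stratum A: (360/3920)²·(1 − 33/360)·1.11²/33 = 0.000286029
  stratum B: (1000/3920)²·(1 − 83/1000)·1.31²/83 = 0.00123385
  stratum C: (440/3920)²·(1 − 53/440)·0.44²/53 = 4.04782e-05
  stratum D: (920/3920)²·(1 − 66/920)·2.52²/66 = 0.00491961
  stratum E: (1200/3920)²·(1 − 165/1200)·0.63²/165 = 0.000194423
V̂(ȳ_st) = 0.00667439
SE(ȳ_st) = √0.00667439 = 0.0816969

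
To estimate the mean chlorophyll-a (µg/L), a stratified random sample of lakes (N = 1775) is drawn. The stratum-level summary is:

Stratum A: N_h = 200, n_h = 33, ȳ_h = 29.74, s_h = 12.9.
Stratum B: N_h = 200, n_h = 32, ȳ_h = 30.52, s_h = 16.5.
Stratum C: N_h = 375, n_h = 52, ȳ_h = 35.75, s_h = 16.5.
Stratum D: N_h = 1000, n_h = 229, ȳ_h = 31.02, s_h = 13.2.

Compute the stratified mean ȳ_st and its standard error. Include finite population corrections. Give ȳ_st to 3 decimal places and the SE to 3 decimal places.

ȳ_st ≈ 31.819, SE ≈ 0.729

ȳ_st = Σ W_h ȳ_h = (200·29.74 + 200·30.52 + 375·35.75 + 1000·31.02)/1775 = 31.81873
V̂(ȳ_st) = Σ W_h² (1 − n_h/N_h) s_h²/n_h, with W_h = N_h/N and N = 1775:
  stratum A: (200/1775)²·(1 − 33/200)·12.9²/33 = 0.0534583
  stratum B: (200/1775)²·(1 − 32/200)·16.5²/32 = 0.090732
  stratum C: (375/1775)²·(1 − 52/375)·16.5²/52 = 0.20128
  stratum D: (1000/1775)²·(1 − 229/1000)·13.2²/229 = 0.186196
V̂(ȳ_st) = 0.531667
SE(ȳ_st) = √0.531667 = 0.729155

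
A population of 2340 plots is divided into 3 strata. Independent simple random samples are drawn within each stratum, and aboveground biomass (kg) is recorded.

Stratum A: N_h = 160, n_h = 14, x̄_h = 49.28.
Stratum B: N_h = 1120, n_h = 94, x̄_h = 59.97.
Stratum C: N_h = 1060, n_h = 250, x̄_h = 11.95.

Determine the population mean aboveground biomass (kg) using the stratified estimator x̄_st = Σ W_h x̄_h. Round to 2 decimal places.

N = Σ N_h = 2340. Stratum weights W_h = N_h/N.
x̄_st = (160·49.28 + 1120·59.97 + 1060·11.95) / 2340 = 37.4864

x̄_st ≈ 37.49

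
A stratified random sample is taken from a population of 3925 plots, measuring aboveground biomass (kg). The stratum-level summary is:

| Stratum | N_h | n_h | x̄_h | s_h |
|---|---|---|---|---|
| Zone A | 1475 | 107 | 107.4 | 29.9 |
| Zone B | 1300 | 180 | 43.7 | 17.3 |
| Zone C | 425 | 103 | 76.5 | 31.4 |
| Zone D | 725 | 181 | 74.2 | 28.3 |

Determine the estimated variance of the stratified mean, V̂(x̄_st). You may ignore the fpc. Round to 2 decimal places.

V̂(x̄_st) = Σ W_h² s_h²/n_h, with W_h = N_h/N and N = 3925:
  stratum Zone A: (1475/3925)²·29.9²/107 = 1.17995
  stratum Zone B: (1300/3925)²·17.3²/180 = 0.182401
  stratum Zone C: (425/3925)²·31.4²/103 = 0.112233
  stratum Zone D: (725/3925)²·28.3²/181 = 0.15097
V̂(x̄_st) = 1.62555

V̂(x̄_st) ≈ 1.63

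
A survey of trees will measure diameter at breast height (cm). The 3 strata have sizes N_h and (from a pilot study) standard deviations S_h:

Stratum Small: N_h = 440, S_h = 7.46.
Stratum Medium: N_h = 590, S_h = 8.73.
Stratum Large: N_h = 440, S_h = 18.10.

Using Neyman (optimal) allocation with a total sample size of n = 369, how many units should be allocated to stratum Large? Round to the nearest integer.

Neyman allocation: n_h = n · N_h S_h / Σ N_i S_i, with n = 369.
  stratum Small: N_h·S_h = 440·7.46 = 3282.40
  stratum Medium: N_h·S_h = 590·8.73 = 5150.70
  stratum Large: N_h·S_h = 440·18.10 = 7964.00
Σ N_h S_h = 16397.10
n for stratum Large = 369·7964.00/16397.10 = 179.222 → 179

179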